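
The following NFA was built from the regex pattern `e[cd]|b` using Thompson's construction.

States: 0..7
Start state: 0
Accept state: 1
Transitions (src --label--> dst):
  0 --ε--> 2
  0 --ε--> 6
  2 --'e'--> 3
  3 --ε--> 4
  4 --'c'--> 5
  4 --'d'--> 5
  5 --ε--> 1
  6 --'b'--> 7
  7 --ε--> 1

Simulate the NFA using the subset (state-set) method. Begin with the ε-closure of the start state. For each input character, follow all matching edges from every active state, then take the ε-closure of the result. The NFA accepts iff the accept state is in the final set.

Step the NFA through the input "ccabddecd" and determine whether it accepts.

start: ε-closure({0}) = {0,2,6}
'c' @ 1: {}  — state set empty
rest 'cabddecd' ignored (set empty)
after full input: {}  (accept=1 not in)

Answer: REJECT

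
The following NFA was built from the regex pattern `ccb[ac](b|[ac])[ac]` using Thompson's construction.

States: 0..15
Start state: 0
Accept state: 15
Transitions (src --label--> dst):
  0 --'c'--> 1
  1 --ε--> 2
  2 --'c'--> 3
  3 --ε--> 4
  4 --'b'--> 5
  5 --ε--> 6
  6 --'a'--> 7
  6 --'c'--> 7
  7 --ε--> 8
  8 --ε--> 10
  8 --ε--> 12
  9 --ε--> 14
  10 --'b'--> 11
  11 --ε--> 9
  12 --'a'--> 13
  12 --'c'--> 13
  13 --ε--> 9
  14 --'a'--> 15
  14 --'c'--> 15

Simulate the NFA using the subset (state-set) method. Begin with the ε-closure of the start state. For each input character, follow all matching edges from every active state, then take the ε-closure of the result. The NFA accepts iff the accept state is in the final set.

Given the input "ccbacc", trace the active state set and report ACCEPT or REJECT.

Answer: ACCEPT

Derivation:
start: ε-closure({0}) = {0}
'c' @ 1: {1,2}
'c' @ 2: {3,4}
'b' @ 3: {5,6}
'a' @ 4: {7,8,10,12}
'c' @ 5: {9,13,14}
'c' @ 6: {15}  [accepting]
end set {15} — state 15 in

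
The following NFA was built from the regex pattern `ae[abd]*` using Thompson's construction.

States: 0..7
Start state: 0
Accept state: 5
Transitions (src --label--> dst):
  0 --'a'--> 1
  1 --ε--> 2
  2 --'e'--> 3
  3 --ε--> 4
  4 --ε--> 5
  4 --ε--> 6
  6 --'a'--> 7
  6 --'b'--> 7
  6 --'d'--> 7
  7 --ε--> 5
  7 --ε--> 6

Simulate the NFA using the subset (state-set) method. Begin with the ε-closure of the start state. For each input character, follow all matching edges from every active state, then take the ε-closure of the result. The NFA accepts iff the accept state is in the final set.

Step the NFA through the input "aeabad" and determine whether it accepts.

Answer: ACCEPT

Trace:
initial (ε-close {0}): {0}
'a' @ 1: {1,2}
'e' @ 2: {3,4,5,6}  [accepting]
'a' @ 3: {5,6,7}  [accepting]
'b' @ 4: {5,6,7}  [accepting]
'a' @ 5: {5,6,7}  [accepting]
'd' @ 6: {5,6,7}  [accepting]
after full input: {5,6,7}  (accept=5 in)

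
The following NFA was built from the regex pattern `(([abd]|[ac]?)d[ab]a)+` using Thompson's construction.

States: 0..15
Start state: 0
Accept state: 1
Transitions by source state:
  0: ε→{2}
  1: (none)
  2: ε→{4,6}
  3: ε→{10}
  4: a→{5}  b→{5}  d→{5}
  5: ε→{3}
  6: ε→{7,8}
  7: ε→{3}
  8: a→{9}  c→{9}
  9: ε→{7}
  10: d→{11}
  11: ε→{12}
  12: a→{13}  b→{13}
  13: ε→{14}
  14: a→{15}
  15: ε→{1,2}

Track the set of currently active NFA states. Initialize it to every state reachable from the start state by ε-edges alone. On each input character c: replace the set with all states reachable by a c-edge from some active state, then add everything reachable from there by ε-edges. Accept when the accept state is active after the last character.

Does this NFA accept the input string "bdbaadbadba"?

Answer: ACCEPT

Derivation:
initial (ε-close {0}): {0,2,3,4,6,7,8,10}
'b' @ 1: {3,5,10}
'd' @ 2: {11,12}
'b' @ 3: {13,14}
'a' @ 4: {1,2,3,4,6,7,8,10,15}  ✓accept
'a' @ 5: {3,5,7,9,10}
'd' @ 6: {11,12}
'b' @ 7: {13,14}
'a' @ 8: {1,2,3,4,6,7,8,10,15}  ✓accept
'd' @ 9: {3,5,10,11,12}
'b' @ 10: {13,14}
'a' @ 11: {1,2,3,4,6,7,8,10,15}  ✓accept
after full input: {1,2,3,4,6,7,8,10,15}  (accept=1 in)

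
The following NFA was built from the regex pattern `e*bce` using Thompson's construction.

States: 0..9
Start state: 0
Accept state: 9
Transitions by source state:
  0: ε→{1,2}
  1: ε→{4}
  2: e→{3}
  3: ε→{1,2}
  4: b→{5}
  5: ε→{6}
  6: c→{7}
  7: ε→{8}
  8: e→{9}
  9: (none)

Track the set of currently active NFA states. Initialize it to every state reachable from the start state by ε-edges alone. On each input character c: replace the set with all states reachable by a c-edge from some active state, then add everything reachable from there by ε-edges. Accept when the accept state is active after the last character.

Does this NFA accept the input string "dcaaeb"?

initial (ε-close {0}): {0,1,2,4}
'd' @ 1: {}  — no active states
rest 'caaeb' ignored (set empty)
final: {}; accept 9 not in set

Answer: REJECT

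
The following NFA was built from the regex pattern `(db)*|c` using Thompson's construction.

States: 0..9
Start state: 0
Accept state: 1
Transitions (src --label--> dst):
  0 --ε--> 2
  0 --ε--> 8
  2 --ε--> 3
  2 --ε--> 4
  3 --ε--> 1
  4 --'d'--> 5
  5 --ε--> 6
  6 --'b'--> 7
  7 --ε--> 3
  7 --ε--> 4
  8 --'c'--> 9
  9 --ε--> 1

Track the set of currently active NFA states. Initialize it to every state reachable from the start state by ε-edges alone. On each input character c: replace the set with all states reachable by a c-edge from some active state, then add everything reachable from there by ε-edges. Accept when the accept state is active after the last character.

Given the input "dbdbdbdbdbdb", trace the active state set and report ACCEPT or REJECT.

Answer: ACCEPT

Trace:
S₀ = ε-closure({0}) = {0,1,2,3,4,8}
'd' @ 1: {5,6}
'b' @ 2: {1,3,4,7}  [accepting]
'd' @ 3: {5,6}
'b' @ 4: {1,3,4,7}  [accepting]
'd' @ 5: {5,6}
'b' @ 6: {1,3,4,7}  [accepting]
'd' @ 7: {5,6}
'b' @ 8: {1,3,4,7}  [accepting]
'd' @ 9: {5,6}
'b' @ 10: {1,3,4,7}  [accepting]
'd' @ 11: {5,6}
'b' @ 12: {1,3,4,7}  [accepting]
after full input: {1,3,4,7}  (accept=1 in)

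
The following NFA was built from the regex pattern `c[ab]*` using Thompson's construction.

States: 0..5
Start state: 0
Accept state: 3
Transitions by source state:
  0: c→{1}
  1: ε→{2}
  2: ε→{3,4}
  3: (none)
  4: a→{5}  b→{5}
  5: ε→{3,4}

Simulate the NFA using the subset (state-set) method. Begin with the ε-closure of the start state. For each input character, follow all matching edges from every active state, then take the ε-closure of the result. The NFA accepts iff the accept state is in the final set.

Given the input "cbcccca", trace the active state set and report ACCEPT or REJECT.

Answer: REJECT

Trace:
start: ε-closure({0}) = {0}
'c' @ 1: {1,2,3,4}  [accepting]
'b' @ 2: {3,4,5}  [accepting]
'c' @ 3: {}  — no active states
rest 'ccca' ignored (set empty)
after full input: {}  (accept=3 not in)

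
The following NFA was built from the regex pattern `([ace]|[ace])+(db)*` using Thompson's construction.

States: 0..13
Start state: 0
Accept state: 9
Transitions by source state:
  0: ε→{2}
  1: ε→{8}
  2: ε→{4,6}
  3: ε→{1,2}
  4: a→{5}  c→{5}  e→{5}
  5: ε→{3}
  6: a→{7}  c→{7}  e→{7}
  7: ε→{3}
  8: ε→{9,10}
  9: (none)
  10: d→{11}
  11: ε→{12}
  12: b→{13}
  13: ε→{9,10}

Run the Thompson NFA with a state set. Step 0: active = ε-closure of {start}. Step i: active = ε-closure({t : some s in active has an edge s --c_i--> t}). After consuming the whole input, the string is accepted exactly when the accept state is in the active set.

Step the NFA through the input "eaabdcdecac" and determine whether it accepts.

S₀ = ε-closure({0}) = {0,2,4,6}
'e' @ 1: {1,2,3,4,5,6,7,8,9,10}  (accept∈set)
'a' @ 2: {1,2,3,4,5,6,7,8,9,10}  (accept∈set)
'a' @ 3: {1,2,3,4,5,6,7,8,9,10}  (accept∈set)
'b' @ 4: {}  — dead — no transitions
rest 'dcdecac' ignored (set empty)
end set {} — state 9 not in

Answer: REJECT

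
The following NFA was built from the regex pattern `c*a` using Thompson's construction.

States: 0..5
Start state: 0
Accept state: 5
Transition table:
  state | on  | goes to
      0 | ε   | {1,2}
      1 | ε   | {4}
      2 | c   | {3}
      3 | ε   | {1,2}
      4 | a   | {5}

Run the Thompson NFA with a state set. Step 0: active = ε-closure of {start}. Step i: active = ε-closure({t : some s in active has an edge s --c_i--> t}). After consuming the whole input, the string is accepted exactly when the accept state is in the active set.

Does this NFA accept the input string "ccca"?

S₀ = ε-closure({0}) = {0,1,2,4}
'c' @ 1: {1,2,3,4}
'c' @ 2: {1,2,3,4}
'c' @ 3: {1,2,3,4}
'a' @ 4: {5}  ✓accept
after full input: {5}  (accept=5 in)

Answer: ACCEPT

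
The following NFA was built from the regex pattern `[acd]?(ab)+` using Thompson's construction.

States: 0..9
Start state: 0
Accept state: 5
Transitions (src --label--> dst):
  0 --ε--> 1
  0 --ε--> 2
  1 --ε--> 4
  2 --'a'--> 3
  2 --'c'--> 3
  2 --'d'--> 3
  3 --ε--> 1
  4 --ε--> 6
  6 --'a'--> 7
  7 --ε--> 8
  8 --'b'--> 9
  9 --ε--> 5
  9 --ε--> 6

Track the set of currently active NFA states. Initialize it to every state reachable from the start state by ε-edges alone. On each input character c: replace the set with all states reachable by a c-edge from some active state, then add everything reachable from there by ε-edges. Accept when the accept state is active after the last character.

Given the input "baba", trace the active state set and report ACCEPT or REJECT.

S₀ = ε-closure({0}) = {0,1,2,4,6}
'b' @ 1: {}  — no active states
rest 'aba' ignored (set empty)
after full input: {}  (accept=5 not in)

Answer: REJECT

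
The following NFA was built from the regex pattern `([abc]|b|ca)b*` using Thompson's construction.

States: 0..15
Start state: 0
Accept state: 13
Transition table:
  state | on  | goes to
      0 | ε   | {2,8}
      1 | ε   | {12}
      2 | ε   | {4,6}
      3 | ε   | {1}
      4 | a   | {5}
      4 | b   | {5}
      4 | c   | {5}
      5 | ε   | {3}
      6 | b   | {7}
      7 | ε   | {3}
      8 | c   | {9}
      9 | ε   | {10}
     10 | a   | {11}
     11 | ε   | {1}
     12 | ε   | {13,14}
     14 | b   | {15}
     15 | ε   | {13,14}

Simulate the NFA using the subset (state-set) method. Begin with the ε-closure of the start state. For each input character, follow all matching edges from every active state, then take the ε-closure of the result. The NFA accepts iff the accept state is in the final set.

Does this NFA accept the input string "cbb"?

start: ε-closure({0}) = {0,2,4,6,8}
'c' @ 1: {1,3,5,9,10,12,13,14}  [accepting]
'b' @ 2: {13,14,15}  [accepting]
'b' @ 3: {13,14,15}  [accepting]
end set {13,14,15} — state 13 in

Answer: ACCEPT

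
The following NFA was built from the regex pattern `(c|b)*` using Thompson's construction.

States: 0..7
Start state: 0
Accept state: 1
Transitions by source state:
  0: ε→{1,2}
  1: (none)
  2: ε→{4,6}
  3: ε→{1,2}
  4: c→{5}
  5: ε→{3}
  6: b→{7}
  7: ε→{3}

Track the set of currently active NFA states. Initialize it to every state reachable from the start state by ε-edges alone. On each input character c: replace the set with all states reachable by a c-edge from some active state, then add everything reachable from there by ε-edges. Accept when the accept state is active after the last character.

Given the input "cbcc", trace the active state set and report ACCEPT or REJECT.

Answer: ACCEPT

Trace:
initial (ε-close {0}): {0,1,2,4,6}
'c' @ 1: {1,2,3,4,5,6}  [accepting]
'b' @ 2: {1,2,3,4,6,7}  [accepting]
'c' @ 3: {1,2,3,4,5,6}  [accepting]
'c' @ 4: {1,2,3,4,5,6}  [accepting]
after full input: {1,2,3,4,5,6}  (accept=1 in)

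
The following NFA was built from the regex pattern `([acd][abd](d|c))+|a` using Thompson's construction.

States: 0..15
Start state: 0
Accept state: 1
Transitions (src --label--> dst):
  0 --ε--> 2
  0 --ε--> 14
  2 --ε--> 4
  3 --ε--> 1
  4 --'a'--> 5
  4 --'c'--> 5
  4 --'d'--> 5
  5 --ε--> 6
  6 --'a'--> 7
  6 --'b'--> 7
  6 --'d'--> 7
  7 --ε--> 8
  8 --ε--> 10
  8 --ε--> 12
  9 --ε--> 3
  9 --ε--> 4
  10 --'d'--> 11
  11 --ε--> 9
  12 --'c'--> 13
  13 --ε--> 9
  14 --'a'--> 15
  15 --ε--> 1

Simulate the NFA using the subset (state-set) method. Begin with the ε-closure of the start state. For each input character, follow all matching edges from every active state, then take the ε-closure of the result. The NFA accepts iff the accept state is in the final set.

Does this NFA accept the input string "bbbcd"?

Answer: REJECT

Trace:
S₀ = ε-closure({0}) = {0,2,4,14}
'b' @ 1: {}  — no active states
rest 'bbcd' ignored (set empty)
end set {} — state 1 not in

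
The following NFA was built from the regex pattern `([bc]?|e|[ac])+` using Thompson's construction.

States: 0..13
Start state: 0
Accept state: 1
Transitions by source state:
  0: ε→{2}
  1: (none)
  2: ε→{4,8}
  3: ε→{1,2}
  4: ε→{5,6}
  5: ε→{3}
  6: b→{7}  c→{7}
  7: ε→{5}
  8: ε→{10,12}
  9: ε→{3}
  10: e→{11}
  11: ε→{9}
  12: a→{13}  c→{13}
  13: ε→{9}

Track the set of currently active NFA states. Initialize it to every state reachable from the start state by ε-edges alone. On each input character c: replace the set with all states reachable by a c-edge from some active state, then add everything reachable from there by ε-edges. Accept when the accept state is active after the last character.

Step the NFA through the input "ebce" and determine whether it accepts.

Answer: ACCEPT

Derivation:
start: ε-closure({0}) = {0,1,2,3,4,5,6,8,10,12}
'e' @ 1: {1,2,3,4,5,6,8,9,10,11,12}  (accept∈set)
'b' @ 2: {1,2,3,4,5,6,7,8,10,12}  (accept∈set)
'c' @ 3: {1,2,3,4,5,6,7,8,9,10,12,13}  (accept∈set)
'e' @ 4: {1,2,3,4,5,6,8,9,10,11,12}  (accept∈set)
final: {1,2,3,4,5,6,8,9,10,11,12}; accept 1 in set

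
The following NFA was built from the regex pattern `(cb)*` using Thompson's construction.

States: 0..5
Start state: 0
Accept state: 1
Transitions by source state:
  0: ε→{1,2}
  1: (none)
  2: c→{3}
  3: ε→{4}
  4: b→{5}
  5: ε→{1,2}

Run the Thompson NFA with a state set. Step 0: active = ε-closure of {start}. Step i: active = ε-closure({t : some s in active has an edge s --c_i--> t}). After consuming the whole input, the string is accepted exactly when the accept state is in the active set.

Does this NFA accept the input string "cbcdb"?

start: ε-closure({0}) = {0,1,2}
'c' @ 1: {3,4}
'b' @ 2: {1,2,5}  ✓accept
'c' @ 3: {3,4}
'd' @ 4: {}  — no active states
rest 'b' ignored (set empty)
final: {}; accept 1 not in set

Answer: REJECT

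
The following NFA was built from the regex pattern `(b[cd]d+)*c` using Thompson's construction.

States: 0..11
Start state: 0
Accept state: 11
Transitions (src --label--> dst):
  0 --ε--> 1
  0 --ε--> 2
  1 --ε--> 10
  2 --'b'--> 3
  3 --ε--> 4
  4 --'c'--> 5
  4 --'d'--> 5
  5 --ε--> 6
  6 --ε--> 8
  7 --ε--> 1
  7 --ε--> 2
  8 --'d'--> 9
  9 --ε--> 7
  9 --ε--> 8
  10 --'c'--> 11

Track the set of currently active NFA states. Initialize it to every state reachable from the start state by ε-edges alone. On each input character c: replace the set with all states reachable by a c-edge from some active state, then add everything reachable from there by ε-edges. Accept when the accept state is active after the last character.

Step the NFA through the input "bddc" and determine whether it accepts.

S₀ = ε-closure({0}) = {0,1,2,10}
'b' @ 1: {3,4}
'd' @ 2: {5,6,8}
'd' @ 3: {1,2,7,8,9,10}
'c' @ 4: {11}  (accept∈set)
end set {11} — state 11 in

Answer: ACCEPT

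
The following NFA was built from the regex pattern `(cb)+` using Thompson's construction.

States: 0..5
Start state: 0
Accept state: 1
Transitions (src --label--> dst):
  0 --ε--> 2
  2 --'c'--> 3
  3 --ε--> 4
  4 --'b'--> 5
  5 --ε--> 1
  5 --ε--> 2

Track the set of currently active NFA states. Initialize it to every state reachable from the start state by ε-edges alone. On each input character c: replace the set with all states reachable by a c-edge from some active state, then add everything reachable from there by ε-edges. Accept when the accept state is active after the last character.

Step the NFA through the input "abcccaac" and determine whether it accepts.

S₀ = ε-closure({0}) = {0,2}
'a' @ 1: {}  — no active states
rest 'bcccaac' ignored (set empty)
final: {}; accept 1 not in set

Answer: REJECT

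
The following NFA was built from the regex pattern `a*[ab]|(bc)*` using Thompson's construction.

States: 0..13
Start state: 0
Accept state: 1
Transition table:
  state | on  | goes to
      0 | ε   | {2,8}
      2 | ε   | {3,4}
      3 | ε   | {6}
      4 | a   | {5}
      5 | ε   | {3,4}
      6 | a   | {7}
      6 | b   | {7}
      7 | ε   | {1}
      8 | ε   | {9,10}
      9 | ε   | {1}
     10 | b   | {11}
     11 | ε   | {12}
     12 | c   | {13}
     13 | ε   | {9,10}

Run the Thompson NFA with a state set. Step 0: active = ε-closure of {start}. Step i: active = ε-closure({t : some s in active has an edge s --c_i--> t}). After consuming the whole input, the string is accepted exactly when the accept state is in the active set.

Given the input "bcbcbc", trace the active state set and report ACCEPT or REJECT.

initial (ε-close {0}): {0,1,2,3,4,6,8,9,10}
'b' @ 1: {1,7,11,12}  [accepting]
'c' @ 2: {1,9,10,13}  [accepting]
'b' @ 3: {11,12}
'c' @ 4: {1,9,10,13}  [accepting]
'b' @ 5: {11,12}
'c' @ 6: {1,9,10,13}  [accepting]
after full input: {1,9,10,13}  (accept=1 in)

Answer: ACCEPT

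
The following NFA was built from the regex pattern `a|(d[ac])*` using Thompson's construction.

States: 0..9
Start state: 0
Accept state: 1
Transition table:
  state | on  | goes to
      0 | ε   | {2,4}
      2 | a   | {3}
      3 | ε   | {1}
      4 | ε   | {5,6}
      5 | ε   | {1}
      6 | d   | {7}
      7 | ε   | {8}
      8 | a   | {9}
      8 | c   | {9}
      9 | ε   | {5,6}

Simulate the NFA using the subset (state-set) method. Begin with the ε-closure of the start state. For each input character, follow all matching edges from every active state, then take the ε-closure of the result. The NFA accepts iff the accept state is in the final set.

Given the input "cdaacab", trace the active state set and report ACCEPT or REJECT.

initial (ε-close {0}): {0,1,2,4,5,6}
'c' @ 1: {}  — state set empty
rest 'daacab' ignored (set empty)
final: {}; accept 1 not in set

Answer: REJECT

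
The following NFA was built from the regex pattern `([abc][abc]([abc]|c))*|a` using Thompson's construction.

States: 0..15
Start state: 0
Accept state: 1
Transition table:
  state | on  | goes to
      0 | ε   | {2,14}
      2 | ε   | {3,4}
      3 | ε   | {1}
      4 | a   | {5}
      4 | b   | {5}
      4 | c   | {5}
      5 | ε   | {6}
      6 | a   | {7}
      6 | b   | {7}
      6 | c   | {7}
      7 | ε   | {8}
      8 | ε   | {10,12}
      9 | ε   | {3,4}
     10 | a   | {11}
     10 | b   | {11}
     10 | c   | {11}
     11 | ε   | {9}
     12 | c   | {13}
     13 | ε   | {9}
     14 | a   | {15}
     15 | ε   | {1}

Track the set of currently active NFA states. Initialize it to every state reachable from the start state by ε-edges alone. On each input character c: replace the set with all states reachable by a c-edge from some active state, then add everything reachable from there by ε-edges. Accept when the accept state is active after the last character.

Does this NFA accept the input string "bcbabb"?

initial (ε-close {0}): {0,1,2,3,4,14}
'b' @ 1: {5,6}
'c' @ 2: {7,8,10,12}
'b' @ 3: {1,3,4,9,11}  [accepting]
'a' @ 4: {5,6}
'b' @ 5: {7,8,10,12}
'b' @ 6: {1,3,4,9,11}  [accepting]
final: {1,3,4,9,11}; accept 1 in set

Answer: ACCEPT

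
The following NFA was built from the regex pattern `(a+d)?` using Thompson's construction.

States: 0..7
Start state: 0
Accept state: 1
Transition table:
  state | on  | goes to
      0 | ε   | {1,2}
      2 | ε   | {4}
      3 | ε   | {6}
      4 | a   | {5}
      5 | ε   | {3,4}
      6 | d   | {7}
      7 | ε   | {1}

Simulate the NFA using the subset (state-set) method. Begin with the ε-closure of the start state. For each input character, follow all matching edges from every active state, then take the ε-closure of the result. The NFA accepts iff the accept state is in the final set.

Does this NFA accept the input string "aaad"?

start: ε-closure({0}) = {0,1,2,4}
'a' @ 1: {3,4,5,6}
'a' @ 2: {3,4,5,6}
'a' @ 3: {3,4,5,6}
'd' @ 4: {1,7}  ✓accept
after full input: {1,7}  (accept=1 in)

Answer: ACCEPT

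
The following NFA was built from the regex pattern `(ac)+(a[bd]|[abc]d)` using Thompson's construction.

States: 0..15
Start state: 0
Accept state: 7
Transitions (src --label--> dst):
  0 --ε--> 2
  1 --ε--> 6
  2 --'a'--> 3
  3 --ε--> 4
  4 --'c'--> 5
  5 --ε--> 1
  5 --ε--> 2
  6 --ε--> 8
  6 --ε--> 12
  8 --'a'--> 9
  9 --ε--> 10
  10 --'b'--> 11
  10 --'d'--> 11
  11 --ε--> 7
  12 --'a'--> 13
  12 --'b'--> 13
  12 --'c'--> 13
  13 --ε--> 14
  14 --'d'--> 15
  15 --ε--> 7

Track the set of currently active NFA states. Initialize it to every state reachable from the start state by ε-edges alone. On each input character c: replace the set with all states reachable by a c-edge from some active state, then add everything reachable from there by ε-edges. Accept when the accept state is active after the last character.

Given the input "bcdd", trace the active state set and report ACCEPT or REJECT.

Answer: REJECT

Trace:
start: ε-closure({0}) = {0,2}
'b' @ 1: {}  — state set empty
rest 'cdd' ignored (set empty)
after full input: {}  (accept=7 not in)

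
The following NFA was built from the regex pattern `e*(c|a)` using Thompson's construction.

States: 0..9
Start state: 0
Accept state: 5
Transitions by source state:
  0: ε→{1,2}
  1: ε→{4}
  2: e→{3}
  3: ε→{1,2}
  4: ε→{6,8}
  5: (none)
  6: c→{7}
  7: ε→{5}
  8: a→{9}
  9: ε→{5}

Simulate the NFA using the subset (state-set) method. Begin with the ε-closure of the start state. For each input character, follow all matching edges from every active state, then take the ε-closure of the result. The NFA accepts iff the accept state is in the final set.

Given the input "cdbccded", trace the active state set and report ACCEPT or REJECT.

initial (ε-close {0}): {0,1,2,4,6,8}
'c' @ 1: {5,7}  ✓accept
'd' @ 2: {}  — no active states
rest 'bccded' ignored (set empty)
final: {}; accept 5 not in set

Answer: REJECT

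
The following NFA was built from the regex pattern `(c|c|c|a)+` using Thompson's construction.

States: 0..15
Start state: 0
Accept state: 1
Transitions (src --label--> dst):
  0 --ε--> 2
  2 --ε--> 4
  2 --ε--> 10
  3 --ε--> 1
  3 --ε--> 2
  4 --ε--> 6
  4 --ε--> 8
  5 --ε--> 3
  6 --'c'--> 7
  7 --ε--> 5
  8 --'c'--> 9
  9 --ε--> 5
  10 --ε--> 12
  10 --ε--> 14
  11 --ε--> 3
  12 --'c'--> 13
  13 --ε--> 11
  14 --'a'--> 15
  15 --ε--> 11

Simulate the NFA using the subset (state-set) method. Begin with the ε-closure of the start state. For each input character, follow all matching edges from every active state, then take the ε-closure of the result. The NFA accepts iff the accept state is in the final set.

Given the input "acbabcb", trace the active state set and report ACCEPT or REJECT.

Answer: REJECT

Steps:
initial (ε-close {0}): {0,2,4,6,8,10,12,14}
'a' @ 1: {1,2,3,4,6,8,10,11,12,14,15}  [accepting]
'c' @ 2: {1,2,3,4,5,6,7,8,9,10,11,12,13,14}  [accepting]
'b' @ 3: {}  — state set empty
rest 'abcb' ignored (set empty)
end set {} — state 1 not in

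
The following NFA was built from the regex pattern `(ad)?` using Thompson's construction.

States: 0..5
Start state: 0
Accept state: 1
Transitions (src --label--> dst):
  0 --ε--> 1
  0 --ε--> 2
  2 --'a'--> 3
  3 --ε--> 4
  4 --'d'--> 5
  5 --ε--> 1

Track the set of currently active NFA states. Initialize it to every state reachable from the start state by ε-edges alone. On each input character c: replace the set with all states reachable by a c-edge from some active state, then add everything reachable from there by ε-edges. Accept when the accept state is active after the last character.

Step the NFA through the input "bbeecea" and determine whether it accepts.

Answer: REJECT

Steps:
S₀ = ε-closure({0}) = {0,1,2}
'b' @ 1: {}  — dead — no transitions
rest 'beecea' ignored (set empty)
end set {} — state 1 not in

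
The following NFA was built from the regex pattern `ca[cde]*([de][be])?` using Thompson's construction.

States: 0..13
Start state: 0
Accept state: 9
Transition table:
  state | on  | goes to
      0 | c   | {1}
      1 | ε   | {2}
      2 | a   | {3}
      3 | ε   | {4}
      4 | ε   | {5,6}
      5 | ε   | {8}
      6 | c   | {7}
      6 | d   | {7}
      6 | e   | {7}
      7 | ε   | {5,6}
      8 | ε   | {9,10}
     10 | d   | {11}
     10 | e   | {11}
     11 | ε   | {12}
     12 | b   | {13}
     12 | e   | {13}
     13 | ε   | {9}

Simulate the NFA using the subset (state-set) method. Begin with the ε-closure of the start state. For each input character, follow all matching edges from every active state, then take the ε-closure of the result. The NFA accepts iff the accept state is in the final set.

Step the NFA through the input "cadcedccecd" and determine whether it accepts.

Answer: ACCEPT

Derivation:
initial (ε-close {0}): {0}
'c' @ 1: {1,2}
'a' @ 2: {3,4,5,6,8,9,10}  ✓accept
'd' @ 3: {5,6,7,8,9,10,11,12}  ✓accept
'c' @ 4: {5,6,7,8,9,10}  ✓accept
'e' @ 5: {5,6,7,8,9,10,11,12}  ✓accept
'd' @ 6: {5,6,7,8,9,10,11,12}  ✓accept
'c' @ 7: {5,6,7,8,9,10}  ✓accept
'c' @ 8: {5,6,7,8,9,10}  ✓accept
'e' @ 9: {5,6,7,8,9,10,11,12}  ✓accept
'c' @ 10: {5,6,7,8,9,10}  ✓accept
'd' @ 11: {5,6,7,8,9,10,11,12}  ✓accept
after full input: {5,6,7,8,9,10,11,12}  (accept=9 in)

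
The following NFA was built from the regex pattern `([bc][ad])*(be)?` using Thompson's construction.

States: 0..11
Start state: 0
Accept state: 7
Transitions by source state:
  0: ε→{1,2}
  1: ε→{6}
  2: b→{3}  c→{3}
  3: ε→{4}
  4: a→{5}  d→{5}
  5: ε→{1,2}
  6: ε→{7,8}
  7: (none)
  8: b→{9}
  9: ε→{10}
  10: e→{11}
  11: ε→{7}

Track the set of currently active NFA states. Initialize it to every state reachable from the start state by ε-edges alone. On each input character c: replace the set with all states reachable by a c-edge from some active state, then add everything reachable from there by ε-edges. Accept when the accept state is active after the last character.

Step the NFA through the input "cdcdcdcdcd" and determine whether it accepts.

S₀ = ε-closure({0}) = {0,1,2,6,7,8}
'c' @ 1: {3,4}
'd' @ 2: {1,2,5,6,7,8}  [accepting]
'c' @ 3: {3,4}
'd' @ 4: {1,2,5,6,7,8}  [accepting]
'c' @ 5: {3,4}
'd' @ 6: {1,2,5,6,7,8}  [accepting]
'c' @ 7: {3,4}
'd' @ 8: {1,2,5,6,7,8}  [accepting]
'c' @ 9: {3,4}
'd' @ 10: {1,2,5,6,7,8}  [accepting]
end set {1,2,5,6,7,8} — state 7 in

Answer: ACCEPT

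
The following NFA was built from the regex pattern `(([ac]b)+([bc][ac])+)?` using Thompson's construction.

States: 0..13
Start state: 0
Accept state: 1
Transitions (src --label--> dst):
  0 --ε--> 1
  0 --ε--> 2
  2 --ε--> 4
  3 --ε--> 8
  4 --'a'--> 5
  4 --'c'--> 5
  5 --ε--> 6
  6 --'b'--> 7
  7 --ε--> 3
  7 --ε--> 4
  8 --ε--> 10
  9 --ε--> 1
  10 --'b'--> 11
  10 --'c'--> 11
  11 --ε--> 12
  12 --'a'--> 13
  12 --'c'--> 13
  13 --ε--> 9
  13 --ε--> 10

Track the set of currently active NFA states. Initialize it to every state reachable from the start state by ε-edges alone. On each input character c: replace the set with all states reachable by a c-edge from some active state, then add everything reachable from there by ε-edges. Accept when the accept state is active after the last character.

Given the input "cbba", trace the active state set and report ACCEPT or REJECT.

initial (ε-close {0}): {0,1,2,4}
'c' @ 1: {5,6}
'b' @ 2: {3,4,7,8,10}
'b' @ 3: {11,12}
'a' @ 4: {1,9,10,13}  ✓accept
end set {1,9,10,13} — state 1 in

Answer: ACCEPT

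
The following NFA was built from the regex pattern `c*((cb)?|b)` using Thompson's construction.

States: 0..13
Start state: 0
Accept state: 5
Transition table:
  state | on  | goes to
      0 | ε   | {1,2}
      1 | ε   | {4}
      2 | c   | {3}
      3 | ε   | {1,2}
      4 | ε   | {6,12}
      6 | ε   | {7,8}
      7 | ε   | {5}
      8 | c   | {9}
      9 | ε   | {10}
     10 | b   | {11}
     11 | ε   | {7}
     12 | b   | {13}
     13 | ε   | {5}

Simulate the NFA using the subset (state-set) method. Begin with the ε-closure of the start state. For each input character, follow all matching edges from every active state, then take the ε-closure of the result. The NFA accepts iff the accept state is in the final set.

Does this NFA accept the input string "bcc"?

initial (ε-close {0}): {0,1,2,4,5,6,7,8,12}
'b' @ 1: {5,13}  [accepting]
'c' @ 2: {}  — dead — no transitions
rest 'c' ignored (set empty)
after full input: {}  (accept=5 not in)

Answer: REJECT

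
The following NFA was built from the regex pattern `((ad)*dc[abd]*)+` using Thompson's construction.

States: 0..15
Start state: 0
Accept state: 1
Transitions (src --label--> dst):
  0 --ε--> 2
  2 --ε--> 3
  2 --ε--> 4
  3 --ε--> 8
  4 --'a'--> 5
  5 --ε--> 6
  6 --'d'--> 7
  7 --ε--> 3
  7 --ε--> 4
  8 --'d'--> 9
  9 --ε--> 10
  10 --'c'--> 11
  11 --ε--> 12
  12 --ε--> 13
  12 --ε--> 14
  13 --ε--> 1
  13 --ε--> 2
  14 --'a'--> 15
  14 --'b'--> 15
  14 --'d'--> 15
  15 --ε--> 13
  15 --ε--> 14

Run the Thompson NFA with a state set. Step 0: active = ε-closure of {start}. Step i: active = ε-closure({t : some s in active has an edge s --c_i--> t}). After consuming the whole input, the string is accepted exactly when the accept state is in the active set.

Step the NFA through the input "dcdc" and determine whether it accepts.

Answer: ACCEPT

Steps:
initial (ε-close {0}): {0,2,3,4,8}
'd' @ 1: {9,10}
'c' @ 2: {1,2,3,4,8,11,12,13,14}  (accept∈set)
'd' @ 3: {1,2,3,4,8,9,10,13,14,15}  (accept∈set)
'c' @ 4: {1,2,3,4,8,11,12,13,14}  (accept∈set)
after full input: {1,2,3,4,8,11,12,13,14}  (accept=1 in)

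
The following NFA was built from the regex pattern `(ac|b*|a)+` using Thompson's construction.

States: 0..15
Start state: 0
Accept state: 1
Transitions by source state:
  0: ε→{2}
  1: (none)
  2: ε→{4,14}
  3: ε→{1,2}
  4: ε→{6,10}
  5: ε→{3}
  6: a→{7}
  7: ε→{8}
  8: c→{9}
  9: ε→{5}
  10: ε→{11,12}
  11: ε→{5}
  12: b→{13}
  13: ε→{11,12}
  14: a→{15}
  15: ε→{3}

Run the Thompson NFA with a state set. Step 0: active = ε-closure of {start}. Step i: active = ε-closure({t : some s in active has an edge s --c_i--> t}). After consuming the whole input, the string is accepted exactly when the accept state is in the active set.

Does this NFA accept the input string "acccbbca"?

initial (ε-close {0}): {0,1,2,3,4,5,6,10,11,12,14}
'a' @ 1: {1,2,3,4,5,6,7,8,10,11,12,14,15}  [accepting]
'c' @ 2: {1,2,3,4,5,6,9,10,11,12,14}  [accepting]
'c' @ 3: {}  — dead — no transitions
rest 'cbbca' ignored (set empty)
final: {}; accept 1 not in set

Answer: REJECT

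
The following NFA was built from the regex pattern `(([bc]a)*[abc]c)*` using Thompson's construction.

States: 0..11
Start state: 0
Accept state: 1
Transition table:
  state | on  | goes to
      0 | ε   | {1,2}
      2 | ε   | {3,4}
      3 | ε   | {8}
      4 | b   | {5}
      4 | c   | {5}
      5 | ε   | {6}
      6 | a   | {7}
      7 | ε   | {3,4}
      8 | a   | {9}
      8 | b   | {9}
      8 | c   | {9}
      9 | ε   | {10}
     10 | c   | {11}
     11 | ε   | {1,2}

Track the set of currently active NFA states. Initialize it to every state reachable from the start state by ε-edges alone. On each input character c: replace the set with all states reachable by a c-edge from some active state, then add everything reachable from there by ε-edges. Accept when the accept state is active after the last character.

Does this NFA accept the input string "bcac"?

Answer: ACCEPT

Steps:
S₀ = ε-closure({0}) = {0,1,2,3,4,8}
'b' @ 1: {5,6,9,10}
'c' @ 2: {1,2,3,4,8,11}  (accept∈set)
'a' @ 3: {9,10}
'c' @ 4: {1,2,3,4,8,11}  (accept∈set)
end set {1,2,3,4,8,11} — state 1 in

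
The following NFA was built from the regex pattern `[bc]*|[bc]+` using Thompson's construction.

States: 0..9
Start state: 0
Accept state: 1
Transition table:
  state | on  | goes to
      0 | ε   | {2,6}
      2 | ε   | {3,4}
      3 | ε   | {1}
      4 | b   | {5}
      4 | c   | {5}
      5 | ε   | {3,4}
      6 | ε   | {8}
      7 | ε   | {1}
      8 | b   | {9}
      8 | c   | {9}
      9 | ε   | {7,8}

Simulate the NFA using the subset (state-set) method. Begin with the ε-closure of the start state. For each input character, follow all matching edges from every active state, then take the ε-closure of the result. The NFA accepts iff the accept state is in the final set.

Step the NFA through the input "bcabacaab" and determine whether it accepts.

start: ε-closure({0}) = {0,1,2,3,4,6,8}
'b' @ 1: {1,3,4,5,7,8,9}  [accepting]
'c' @ 2: {1,3,4,5,7,8,9}  [accepting]
'a' @ 3: {}  — state set empty
rest 'bacaab' ignored (set empty)
after full input: {}  (accept=1 not in)

Answer: REJECT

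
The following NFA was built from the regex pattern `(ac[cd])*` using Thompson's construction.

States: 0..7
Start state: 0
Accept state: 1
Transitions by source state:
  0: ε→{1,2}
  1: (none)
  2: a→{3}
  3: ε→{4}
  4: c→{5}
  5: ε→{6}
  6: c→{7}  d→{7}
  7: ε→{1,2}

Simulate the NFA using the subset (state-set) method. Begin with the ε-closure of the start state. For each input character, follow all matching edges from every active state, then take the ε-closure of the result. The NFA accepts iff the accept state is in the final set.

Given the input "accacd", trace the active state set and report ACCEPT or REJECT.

start: ε-closure({0}) = {0,1,2}
'a' @ 1: {3,4}
'c' @ 2: {5,6}
'c' @ 3: {1,2,7}  ✓accept
'a' @ 4: {3,4}
'c' @ 5: {5,6}
'd' @ 6: {1,2,7}  ✓accept
after full input: {1,2,7}  (accept=1 in)

Answer: ACCEPT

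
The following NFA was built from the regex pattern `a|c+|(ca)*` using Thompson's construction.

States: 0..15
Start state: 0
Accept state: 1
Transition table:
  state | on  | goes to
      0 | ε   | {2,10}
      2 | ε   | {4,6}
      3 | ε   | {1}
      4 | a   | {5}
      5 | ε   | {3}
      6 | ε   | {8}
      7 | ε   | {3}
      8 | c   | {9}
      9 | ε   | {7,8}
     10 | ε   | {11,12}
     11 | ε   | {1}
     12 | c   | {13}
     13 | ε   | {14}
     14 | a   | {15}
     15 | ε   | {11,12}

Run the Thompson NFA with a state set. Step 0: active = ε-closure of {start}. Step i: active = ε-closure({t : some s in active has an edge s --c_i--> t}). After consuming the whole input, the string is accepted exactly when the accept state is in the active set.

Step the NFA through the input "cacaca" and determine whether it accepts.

Answer: ACCEPT

Steps:
S₀ = ε-closure({0}) = {0,1,2,4,6,8,10,11,12}
'c' @ 1: {1,3,7,8,9,13,14}  (accept∈set)
'a' @ 2: {1,11,12,15}  (accept∈set)
'c' @ 3: {13,14}
'a' @ 4: {1,11,12,15}  (accept∈set)
'c' @ 5: {13,14}
'a' @ 6: {1,11,12,15}  (accept∈set)
after full input: {1,11,12,15}  (accept=1 in)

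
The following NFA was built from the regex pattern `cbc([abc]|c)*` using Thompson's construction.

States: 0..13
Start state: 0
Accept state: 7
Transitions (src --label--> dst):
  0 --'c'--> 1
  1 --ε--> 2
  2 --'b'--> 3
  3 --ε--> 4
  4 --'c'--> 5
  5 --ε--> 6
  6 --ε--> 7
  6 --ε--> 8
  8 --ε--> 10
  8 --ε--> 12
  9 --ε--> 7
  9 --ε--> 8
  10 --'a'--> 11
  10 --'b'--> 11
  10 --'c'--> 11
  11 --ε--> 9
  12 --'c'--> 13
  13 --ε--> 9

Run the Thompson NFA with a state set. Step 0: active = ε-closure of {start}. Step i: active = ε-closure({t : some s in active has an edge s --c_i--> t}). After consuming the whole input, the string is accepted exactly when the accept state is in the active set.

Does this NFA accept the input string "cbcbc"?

initial (ε-close {0}): {0}
'c' @ 1: {1,2}
'b' @ 2: {3,4}
'c' @ 3: {5,6,7,8,10,12}  [accepting]
'b' @ 4: {7,8,9,10,11,12}  [accepting]
'c' @ 5: {7,8,9,10,11,12,13}  [accepting]
final: {7,8,9,10,11,12,13}; accept 7 in set

Answer: ACCEPT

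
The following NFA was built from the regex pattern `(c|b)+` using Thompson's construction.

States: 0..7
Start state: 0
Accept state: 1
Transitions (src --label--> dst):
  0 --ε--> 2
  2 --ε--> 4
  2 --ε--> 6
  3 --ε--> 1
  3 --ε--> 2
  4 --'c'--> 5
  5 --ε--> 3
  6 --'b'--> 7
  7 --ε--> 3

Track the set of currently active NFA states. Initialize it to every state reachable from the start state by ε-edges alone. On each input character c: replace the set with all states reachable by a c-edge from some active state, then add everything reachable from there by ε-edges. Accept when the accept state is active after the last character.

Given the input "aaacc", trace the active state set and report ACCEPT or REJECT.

start: ε-closure({0}) = {0,2,4,6}
'a' @ 1: {}  — no active states
rest 'aacc' ignored (set empty)
end set {} — state 1 not in

Answer: REJECT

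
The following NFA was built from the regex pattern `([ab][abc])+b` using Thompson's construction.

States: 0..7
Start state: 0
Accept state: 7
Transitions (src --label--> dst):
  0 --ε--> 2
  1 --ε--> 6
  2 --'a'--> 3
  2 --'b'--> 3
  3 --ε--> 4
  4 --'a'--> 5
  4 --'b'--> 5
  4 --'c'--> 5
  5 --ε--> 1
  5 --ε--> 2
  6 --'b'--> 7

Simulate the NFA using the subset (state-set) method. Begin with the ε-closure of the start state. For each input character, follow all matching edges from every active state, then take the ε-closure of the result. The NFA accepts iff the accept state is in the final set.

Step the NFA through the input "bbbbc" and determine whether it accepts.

start: ε-closure({0}) = {0,2}
'b' @ 1: {3,4}
'b' @ 2: {1,2,5,6}
'b' @ 3: {3,4,7}  (accept∈set)
'b' @ 4: {1,2,5,6}
'c' @ 5: {}  — dead — no transitions
after full input: {}  (accept=7 not in)

Answer: REJECT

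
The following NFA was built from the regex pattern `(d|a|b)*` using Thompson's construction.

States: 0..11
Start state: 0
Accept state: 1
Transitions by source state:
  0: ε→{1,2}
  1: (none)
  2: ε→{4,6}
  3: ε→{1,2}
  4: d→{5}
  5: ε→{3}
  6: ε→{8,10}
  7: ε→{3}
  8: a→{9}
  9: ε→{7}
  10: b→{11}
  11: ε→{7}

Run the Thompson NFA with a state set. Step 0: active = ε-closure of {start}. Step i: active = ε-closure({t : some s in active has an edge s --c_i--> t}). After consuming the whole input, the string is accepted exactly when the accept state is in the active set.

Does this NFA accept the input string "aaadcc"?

Answer: REJECT

Derivation:
start: ε-closure({0}) = {0,1,2,4,6,8,10}
'a' @ 1: {1,2,3,4,6,7,8,9,10}  [accepting]
'a' @ 2: {1,2,3,4,6,7,8,9,10}  [accepting]
'a' @ 3: {1,2,3,4,6,7,8,9,10}  [accepting]
'd' @ 4: {1,2,3,4,5,6,8,10}  [accepting]
'c' @ 5: {}  — dead — no transitions
rest 'c' ignored (set empty)
end set {} — state 1 not in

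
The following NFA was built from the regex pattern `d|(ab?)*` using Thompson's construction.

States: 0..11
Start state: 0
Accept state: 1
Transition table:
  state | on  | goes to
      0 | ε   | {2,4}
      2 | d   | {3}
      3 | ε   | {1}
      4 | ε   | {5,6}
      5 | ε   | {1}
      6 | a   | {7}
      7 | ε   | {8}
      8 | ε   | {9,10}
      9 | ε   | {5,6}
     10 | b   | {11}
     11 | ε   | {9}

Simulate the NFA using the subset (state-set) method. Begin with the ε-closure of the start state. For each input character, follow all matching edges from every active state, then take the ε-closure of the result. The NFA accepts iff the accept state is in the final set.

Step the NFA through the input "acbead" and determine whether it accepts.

S₀ = ε-closure({0}) = {0,1,2,4,5,6}
'a' @ 1: {1,5,6,7,8,9,10}  ✓accept
'c' @ 2: {}  — state set empty
rest 'bead' ignored (set empty)
final: {}; accept 1 not in set

Answer: REJECT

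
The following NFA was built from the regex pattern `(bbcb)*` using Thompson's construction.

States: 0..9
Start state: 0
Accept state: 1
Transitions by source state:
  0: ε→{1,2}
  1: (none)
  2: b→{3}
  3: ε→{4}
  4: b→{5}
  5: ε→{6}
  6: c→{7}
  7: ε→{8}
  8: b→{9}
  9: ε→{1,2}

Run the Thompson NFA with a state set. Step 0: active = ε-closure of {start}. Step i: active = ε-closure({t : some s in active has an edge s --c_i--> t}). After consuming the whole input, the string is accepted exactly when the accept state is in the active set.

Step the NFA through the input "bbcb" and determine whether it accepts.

Answer: ACCEPT

Derivation:
S₀ = ε-closure({0}) = {0,1,2}
'b' @ 1: {3,4}
'b' @ 2: {5,6}
'c' @ 3: {7,8}
'b' @ 4: {1,2,9}  [accepting]
final: {1,2,9}; accept 1 in set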